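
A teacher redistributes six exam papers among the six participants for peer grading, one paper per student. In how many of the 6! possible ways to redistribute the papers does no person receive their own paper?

265

Recurrence: !6 = 5·(!5 + !4).
!6 = 5·(44 + 9) = 5·53 = 265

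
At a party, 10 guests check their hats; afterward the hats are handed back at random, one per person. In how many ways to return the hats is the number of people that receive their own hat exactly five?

Pick the 5 fixed positions: C(10,5) = 252 ways.
The other 5 form a derangement: !5 = 44.
Total: 252 × 44 = 11088.

11088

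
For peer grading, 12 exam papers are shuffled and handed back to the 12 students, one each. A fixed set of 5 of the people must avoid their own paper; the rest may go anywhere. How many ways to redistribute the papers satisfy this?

Let A_j be the event that the j-th constrained one is fixed. By inclusion-exclusion over the 5 events:
Σ_{j=0}^{5} (-1)^j C(5,j)(12-j)!
= C(5,0)·12! - C(5,1)·11! + C(5,2)·10! - C(5,3)·9! + C(5,4)·8! - C(5,5)·7!
= 479001600 - 199584000 + 36288000 - 3628800 + 201600 - 5040
= 312273360

312273360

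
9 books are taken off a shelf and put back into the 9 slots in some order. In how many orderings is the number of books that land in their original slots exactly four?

Choose which 4 of the 9 are fixed: C(9,4) = 126.
The other 5 form a derangement: !5 = 44.
Total: 126 × 44 = 5544.

5544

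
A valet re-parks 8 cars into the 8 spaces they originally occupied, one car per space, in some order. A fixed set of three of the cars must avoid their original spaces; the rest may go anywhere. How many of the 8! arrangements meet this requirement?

27240

Let A_j be the event that the j-th constrained one is fixed. By inclusion-exclusion over the 3 events:
Σ_{j=0}^{3} (-1)^j C(3,j)(8-j)!
= C(3,0)·8! - C(3,1)·7! + C(3,2)·6! - C(3,3)·5!
= 40320 - 15120 + 2160 - 120
= 27240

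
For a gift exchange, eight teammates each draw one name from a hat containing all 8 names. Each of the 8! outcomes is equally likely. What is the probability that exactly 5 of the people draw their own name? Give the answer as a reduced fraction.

1/360

Favorable outcomes: C(8,5)·!3 = 56·2 = 112.
Total outcomes: 8! = 40320.
Probability = 112/40320 = 1/360.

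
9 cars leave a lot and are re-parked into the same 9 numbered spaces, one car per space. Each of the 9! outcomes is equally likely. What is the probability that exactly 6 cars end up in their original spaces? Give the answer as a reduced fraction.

1/2160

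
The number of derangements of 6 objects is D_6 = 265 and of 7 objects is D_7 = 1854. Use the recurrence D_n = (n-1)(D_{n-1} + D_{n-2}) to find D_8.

14833

D_8 = (8-1)·(D_7 + D_6) = 7·(1854 + 265) = 7·2119 = 14833.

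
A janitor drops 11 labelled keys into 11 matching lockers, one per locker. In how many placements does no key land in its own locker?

14684570

The number of derangements of 11 is !11 = Σ_{k=0}^{11} (-1)^k·11!/k!
= 11! - 11!/1! + 11!/2! - 11!/3! + 11!/4! - 11!/5! + 11!/6! - 11!/7! + 11!/8! - 11!/9! + 11!/10! - 11!/11!
= 39916800 - 39916800 + 19958400 - 6652800 + 1663200 - 332640 + 55440 - 7920 + 990 - 110 + 11 - 1
= 14684570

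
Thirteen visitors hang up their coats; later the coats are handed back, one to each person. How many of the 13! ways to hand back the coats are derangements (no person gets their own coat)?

2290792932

The number of derangements of 13 is !13 = Σ_{k=0}^{13} (-1)^k·13!/k!
= 13! - 13!/1! + 13!/2! - 13!/3! + 13!/4! - 13!/5! + 13!/6! - 13!/7! + 13!/8! - 13!/9! + 13!/10! - 13!/11! + 13!/12! - 13!/13!
= 6227020800 - 6227020800 + 3113510400 - 1037836800 + 259459200 - 51891840 + 8648640 - 1235520 + 154440 - 17160 + 1716 - 156 + 13 - 1
= 2290792932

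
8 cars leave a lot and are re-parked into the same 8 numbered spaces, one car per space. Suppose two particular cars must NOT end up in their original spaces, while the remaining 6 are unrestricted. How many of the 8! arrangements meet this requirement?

Let A_j be the event that the j-th constrained one is fixed. By inclusion-exclusion over the 2 events:
Σ_{j=0}^{2} (-1)^j C(2,j)(8-j)!
= C(2,0)·8! - C(2,1)·7! + C(2,2)·6!
= 40320 - 10080 + 720
= 30960

30960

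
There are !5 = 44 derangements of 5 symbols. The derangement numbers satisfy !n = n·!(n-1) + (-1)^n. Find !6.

265

!6 = 6·44 + 1 = 265.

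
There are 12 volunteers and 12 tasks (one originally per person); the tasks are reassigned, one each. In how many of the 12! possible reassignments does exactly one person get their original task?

176214840

Choose which one of the 12 is fixed: C(12,1) = 12.
The other 11 form a derangement: !11 = 14684570.
Total: 12 × 14684570 = 176214840.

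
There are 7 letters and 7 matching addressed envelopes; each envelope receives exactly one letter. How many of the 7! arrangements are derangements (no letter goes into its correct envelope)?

The number of derangements of 7 is !7 = Σ_{k=0}^{7} (-1)^k·7!/k!
= 7! - 7!/1! + 7!/2! - 7!/3! + 7!/4! - 7!/5! + 7!/6! - 7!/7!
= 5040 - 5040 + 2520 - 840 + 210 - 42 + 7 - 1
= 1854

1854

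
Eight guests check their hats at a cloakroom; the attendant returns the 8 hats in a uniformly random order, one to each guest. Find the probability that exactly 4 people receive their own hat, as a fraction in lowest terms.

Favorable outcomes: C(8,4)·!4 = 70·9 = 630.
Total outcomes: 8! = 40320.
Probability = 630/40320 = 1/64.

1/64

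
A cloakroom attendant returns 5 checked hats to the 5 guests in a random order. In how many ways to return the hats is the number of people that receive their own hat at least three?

Sum C(5,i)·!(5-i) for i = 3..5:
  i=3: C(5,3)·!2 = 10·1 = 10
  i=4: C(5,4)·!1 = 5·0 = 0
  i=5: C(5,5)·!0 = 1·1 = 1
Total = 11.

11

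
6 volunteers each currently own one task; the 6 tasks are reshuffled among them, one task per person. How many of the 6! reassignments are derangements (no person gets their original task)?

Use !n = n·!(n-1) + (-1)^n.
!6 = 6·44 + 1 = 265

265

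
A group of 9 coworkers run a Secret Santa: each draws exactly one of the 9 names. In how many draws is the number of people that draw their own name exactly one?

Choose which one of the 9 is fixed: C(9,1) = 9.
The remaining 8 must be deranged: !8 = 14833.
Total: 9 × 14833 = 133497.

133497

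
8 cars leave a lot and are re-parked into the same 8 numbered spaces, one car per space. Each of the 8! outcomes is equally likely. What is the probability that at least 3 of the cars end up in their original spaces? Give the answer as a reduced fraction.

Favorable outcomes: Σ_{i≥3} C(8,i)·!(8-i) = 56·44 + 70·9 + 56·2 + 28·1 + 8·0 + 1·1 = 3235.
Total outcomes: 8! = 40320.
Probability = 3235/40320 = 647/8064.

647/8064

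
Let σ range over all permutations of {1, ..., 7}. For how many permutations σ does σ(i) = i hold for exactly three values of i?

Pick the 3 fixed positions: C(7,3) = 35 ways.
The other 4 form a derangement: !4 = 9.
Total: 35 × 9 = 315.

315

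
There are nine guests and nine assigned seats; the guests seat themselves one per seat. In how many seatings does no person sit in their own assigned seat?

133496

!9 is the nearest integer to 9!/e.
9! = 362880, and 362880/e ≈ 133496.09, so !9 = 133496.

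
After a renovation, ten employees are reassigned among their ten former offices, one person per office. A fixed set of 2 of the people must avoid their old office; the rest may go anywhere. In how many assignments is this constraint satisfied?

2943360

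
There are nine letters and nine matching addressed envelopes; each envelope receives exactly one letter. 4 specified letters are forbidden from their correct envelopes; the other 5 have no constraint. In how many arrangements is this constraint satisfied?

229080

Inclusion-exclusion on the 4 forbidden self-matches:
Σ_{j=0}^{4} (-1)^j C(4,j)(9-j)!
= C(4,0)·9! - C(4,1)·8! + C(4,2)·7! - C(4,3)·6! + C(4,4)·5!
= 362880 - 161280 + 30240 - 2880 + 120
= 229080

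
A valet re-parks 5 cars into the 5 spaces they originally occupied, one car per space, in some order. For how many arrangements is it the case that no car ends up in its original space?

Recurrence: !5 = 5·!4 + (-1)^5.
!5 = 5·9 - 1 = 44

44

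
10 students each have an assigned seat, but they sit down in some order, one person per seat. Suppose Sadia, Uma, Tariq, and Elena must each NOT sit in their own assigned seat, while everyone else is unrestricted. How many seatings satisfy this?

2399760

Let A_j be the event that the j-th constrained one is fixed. By inclusion-exclusion over the 4 events:
Σ_{j=0}^{4} (-1)^j C(4,j)(10-j)!
= C(4,0)·10! - C(4,1)·9! + C(4,2)·8! - C(4,3)·7! + C(4,4)·6!
= 3628800 - 1451520 + 241920 - 20160 + 720
= 2399760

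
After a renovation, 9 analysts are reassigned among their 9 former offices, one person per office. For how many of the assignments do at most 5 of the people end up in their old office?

362675

# with exactly i fixed is C(9,i)·!(9-i); sum over i=0..5:
  i=0: C(9,0)·!9 = 1·133496 = 133496
  i=1: C(9,1)·!8 = 9·14833 = 133497
  i=2: C(9,2)·!7 = 36·1854 = 66744
  i=3: C(9,3)·!6 = 84·265 = 22260
  i=4: C(9,4)·!5 = 126·44 = 5544
  i=5: C(9,5)·!4 = 126·9 = 1134
Total = 362675.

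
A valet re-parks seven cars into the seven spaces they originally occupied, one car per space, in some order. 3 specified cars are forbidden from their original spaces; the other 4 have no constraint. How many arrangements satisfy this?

3216

Let A_j be the event that the j-th constrained one is fixed. By inclusion-exclusion over the 3 events:
Σ_{j=0}^{3} (-1)^j C(3,j)(7-j)!
= C(3,0)·7! - C(3,1)·6! + C(3,2)·5! - C(3,3)·4!
= 5040 - 2160 + 360 - 24
= 3216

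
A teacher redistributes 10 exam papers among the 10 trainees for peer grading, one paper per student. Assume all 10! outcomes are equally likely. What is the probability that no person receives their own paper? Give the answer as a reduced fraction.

16481/44800

Favorable outcomes: !10 = 1334961.
Total outcomes: 10! = 3628800.
Probability = 1334961/3628800 = 16481/44800.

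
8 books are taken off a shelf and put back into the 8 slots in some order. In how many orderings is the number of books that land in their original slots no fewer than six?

29

Sum C(8,i)·!(8-i) for i = 6..8:
  i=6: C(8,6)·!2 = 28·1 = 28
  i=7: C(8,7)·!1 = 8·0 = 0
  i=8: C(8,8)·!0 = 1·1 = 1
Total = 29.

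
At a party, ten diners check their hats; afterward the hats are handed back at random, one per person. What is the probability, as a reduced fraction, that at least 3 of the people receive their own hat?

145697/1814400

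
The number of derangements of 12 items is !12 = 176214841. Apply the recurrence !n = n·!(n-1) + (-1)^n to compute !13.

!13 = 13·176214841 - 1 = 2290792932.

2290792932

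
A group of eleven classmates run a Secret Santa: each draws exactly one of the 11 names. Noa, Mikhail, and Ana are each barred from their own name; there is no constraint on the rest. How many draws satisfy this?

30078720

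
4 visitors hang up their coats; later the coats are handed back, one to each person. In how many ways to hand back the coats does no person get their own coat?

9

The number of derangements of 4 is !4 = Σ_{k=0}^{4} (-1)^k·4!/k!
= 4! - 4!/1! + 4!/2! - 4!/3! + 4!/4!
= 24 - 24 + 12 - 4 + 1
= 9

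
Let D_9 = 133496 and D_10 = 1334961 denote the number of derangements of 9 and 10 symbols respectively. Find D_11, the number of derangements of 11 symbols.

14684570

D_11 = (11-1)·(D_10 + D_9) = 10·(1334961 + 133496) = 10·1468457 = 14684570.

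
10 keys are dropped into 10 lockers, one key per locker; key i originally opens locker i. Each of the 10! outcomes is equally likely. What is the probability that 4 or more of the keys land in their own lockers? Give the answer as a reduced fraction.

34457/1814400

Favorable outcomes: Σ_{i≥4} C(10,i)·!(10-i) = 210·265 + 252·44 + 210·9 + 120·2 + 45·1 + 10·0 + 1·1 = 68914.
Total outcomes: 10! = 3628800.
Probability = 68914/3628800 = 34457/1814400.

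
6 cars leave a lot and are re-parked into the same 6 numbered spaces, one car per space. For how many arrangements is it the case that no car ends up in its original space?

265

The subfactorial !6 = [6!/e] (nearest integer).
6! = 720, and 720/e ≈ 264.87, so !6 = 265.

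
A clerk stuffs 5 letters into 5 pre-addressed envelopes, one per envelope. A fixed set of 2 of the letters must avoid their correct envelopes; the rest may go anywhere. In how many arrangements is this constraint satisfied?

Inclusion-exclusion on the 2 forbidden self-matches:
Σ_{j=0}^{2} (-1)^j C(2,j)(5-j)!
= C(2,0)·5! - C(2,1)·4! + C(2,2)·3!
= 120 - 48 + 6
= 78

78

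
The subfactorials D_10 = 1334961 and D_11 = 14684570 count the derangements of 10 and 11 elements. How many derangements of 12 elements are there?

176214841

D_12 = (12-1)·(D_11 + D_10) = 11·(14684570 + 1334961) = 11·16019531 = 176214841.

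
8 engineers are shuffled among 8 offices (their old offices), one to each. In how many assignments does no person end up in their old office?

14833

By inclusion-exclusion, !8 = Σ (-1)^k · 8!/k! for k=0..8
= 8! - 8!/1! + 8!/2! - 8!/3! + 8!/4! - 8!/5! + 8!/6! - 8!/7! + 8!/8!
= 40320 - 40320 + 20160 - 6720 + 1680 - 336 + 56 - 8 + 1
= 14833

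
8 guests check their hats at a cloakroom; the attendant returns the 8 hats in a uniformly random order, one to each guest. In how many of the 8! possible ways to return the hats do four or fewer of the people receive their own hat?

40179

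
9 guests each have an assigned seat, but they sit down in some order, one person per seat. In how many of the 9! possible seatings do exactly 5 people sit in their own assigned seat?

1134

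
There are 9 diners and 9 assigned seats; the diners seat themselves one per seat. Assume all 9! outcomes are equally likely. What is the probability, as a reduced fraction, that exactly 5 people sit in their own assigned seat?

1/320

Favorable outcomes: C(9,5)·!4 = 126·9 = 1134.
Total outcomes: 9! = 362880.
Probability = 1134/362880 = 1/320.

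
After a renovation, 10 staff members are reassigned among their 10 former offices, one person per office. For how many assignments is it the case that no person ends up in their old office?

1334961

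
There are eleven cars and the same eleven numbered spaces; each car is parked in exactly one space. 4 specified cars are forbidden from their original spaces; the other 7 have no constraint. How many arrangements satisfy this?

27422640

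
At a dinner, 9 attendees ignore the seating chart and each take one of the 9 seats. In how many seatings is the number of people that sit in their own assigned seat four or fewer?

361541

Sum C(9,i)·!(9-i) for i = 0..4:
  i=0: C(9,0)·!9 = 1·133496 = 133496
  i=1: C(9,1)·!8 = 9·14833 = 133497
  i=2: C(9,2)·!7 = 36·1854 = 66744
  i=3: C(9,3)·!6 = 84·265 = 22260
  i=4: C(9,4)·!5 = 126·44 = 5544
Total = 361541.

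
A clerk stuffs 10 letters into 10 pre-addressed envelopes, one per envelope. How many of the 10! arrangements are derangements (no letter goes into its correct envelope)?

!10 = 10! · Σ_{k=0}^{10} (-1)^k/k!
= 10! - 10!/1! + 10!/2! - 10!/3! + 10!/4! - 10!/5! + 10!/6! - 10!/7! + 10!/8! - 10!/9! + 10!/10!
= 3628800 - 3628800 + 1814400 - 604800 + 151200 - 30240 + 5040 - 720 + 90 - 10 + 1
= 1334961

1334961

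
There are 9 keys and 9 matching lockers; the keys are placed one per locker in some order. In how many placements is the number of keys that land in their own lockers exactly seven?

36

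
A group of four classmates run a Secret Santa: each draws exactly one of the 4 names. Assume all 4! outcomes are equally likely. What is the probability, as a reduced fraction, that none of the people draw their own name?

3/8

Favorable outcomes: !4 = 9.
Total outcomes: 4! = 24.
Probability = 9/24 = 3/8.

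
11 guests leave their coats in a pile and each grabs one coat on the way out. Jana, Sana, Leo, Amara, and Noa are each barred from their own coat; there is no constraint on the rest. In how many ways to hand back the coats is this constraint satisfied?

25022880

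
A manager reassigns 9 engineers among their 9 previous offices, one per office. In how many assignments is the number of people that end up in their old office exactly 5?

1134

Choose which 5 of the 9 are fixed: C(9,5) = 126.
The other 4 form a derangement: !4 = 9.
Total: 126 × 9 = 1134.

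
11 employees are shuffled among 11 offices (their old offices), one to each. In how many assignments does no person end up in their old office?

14684570

Use !n = (n-1)(!(n-1) + !(n-2)).
!11 = 10·(1334961 + 133496) = 10·1468457 = 14684570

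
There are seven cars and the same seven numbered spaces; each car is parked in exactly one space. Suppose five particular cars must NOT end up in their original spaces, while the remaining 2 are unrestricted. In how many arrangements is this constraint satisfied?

2428

Inclusion-exclusion on the 5 forbidden self-matches:
Σ_{j=0}^{5} (-1)^j C(5,j)(7-j)!
= C(5,0)·7! - C(5,1)·6! + C(5,2)·5! - C(5,3)·4! + C(5,4)·3! - C(5,5)·2!
= 5040 - 3600 + 1200 - 240 + 30 - 2
= 2428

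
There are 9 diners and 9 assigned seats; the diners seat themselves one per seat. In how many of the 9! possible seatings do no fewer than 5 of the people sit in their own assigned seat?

1339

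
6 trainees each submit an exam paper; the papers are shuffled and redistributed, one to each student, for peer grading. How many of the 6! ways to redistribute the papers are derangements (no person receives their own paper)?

By inclusion-exclusion, !6 = Σ (-1)^k · 6!/k! for k=0..6
= 6! - 6!/1! + 6!/2! - 6!/3! + 6!/4! - 6!/5! + 6!/6!
= 720 - 720 + 360 - 120 + 30 - 6 + 1
= 265

265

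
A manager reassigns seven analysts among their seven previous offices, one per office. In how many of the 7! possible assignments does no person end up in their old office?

By inclusion-exclusion, !7 = Σ (-1)^k · 7!/k! for k=0..7
= 7! - 7!/1! + 7!/2! - 7!/3! + 7!/4! - 7!/5! + 7!/6! - 7!/7!
= 5040 - 5040 + 2520 - 840 + 210 - 42 + 7 - 1
= 1854

1854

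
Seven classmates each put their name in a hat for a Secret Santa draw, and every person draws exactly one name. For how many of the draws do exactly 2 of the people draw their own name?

Choose which 2 of the 7 are fixed: C(7,2) = 21.
The other 5 form a derangement: !5 = 44.
Total: 21 × 44 = 924.

924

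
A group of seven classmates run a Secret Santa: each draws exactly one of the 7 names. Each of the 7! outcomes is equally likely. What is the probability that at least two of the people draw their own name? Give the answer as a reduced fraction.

1331/5040

Favorable outcomes: Σ_{i≥2} C(7,i)·!(7-i) = 21·44 + 35·9 + 35·2 + 21·1 + 7·0 + 1·1 = 1331.
Total outcomes: 7! = 5040.
Probability = 1331/5040 = 1331/5040.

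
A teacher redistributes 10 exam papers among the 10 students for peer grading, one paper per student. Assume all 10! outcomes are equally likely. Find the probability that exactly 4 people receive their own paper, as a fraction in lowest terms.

53/3456

Favorable outcomes: C(10,4)·!6 = 210·265 = 55650.
Total outcomes: 10! = 3628800.
Probability = 55650/3628800 = 53/3456.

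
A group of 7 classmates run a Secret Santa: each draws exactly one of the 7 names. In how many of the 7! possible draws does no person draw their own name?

1854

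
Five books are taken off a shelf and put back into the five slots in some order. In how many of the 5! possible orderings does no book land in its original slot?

44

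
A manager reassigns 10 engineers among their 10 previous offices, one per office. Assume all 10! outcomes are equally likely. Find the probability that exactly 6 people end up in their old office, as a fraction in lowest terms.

Favorable outcomes: C(10,6)·!4 = 210·9 = 1890.
Total outcomes: 10! = 3628800.
Probability = 1890/3628800 = 1/1920.

1/1920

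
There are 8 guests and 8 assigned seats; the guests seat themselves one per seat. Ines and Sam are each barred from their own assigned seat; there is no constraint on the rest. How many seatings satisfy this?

30960

Let A_j be the event that the j-th constrained one is fixed. By inclusion-exclusion over the 2 events:
Σ_{j=0}^{2} (-1)^j C(2,j)(8-j)!
= C(2,0)·8! - C(2,1)·7! + C(2,2)·6!
= 40320 - 10080 + 720
= 30960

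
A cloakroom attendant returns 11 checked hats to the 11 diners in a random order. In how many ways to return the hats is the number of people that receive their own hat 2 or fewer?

36711421

Sum C(11,i)·!(11-i) for i = 0..2:
  i=0: C(11,0)·!11 = 1·14684570 = 14684570
  i=1: C(11,1)·!10 = 11·1334961 = 14684571
  i=2: C(11,2)·!9 = 55·133496 = 7342280
Total = 36711421.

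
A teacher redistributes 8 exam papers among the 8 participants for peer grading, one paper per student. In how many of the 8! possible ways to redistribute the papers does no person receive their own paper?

Recurrence: !8 = 8·!7 + (-1)^8.
!8 = 8·1854 + 1 = 14833

14833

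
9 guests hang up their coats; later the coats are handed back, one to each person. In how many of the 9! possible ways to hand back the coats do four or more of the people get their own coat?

# with exactly i fixed is C(9,i)·!(9-i); sum over i=4..9:
  i=4: C(9,4)·!5 = 126·44 = 5544
  i=5: C(9,5)·!4 = 126·9 = 1134
  i=6: C(9,6)·!3 = 84·2 = 168
  i=7: C(9,7)·!2 = 36·1 = 36
  i=8: C(9,8)·!1 = 9·0 = 0
  i=9: C(9,9)·!0 = 1·1 = 1
Total = 6883.

6883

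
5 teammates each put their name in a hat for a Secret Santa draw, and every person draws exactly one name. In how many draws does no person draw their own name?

44

!5 is the nearest integer to 5!/e.
5! = 120, and 120/e ≈ 44.15, so !5 = 44.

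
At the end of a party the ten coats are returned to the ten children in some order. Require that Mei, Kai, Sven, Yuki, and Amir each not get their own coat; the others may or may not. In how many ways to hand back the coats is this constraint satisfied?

2170680

Inclusion-exclusion on the 5 forbidden self-matches:
Σ_{j=0}^{5} (-1)^j C(5,j)(10-j)!
= C(5,0)·10! - C(5,1)·9! + C(5,2)·8! - C(5,3)·7! + C(5,4)·6! - C(5,5)·5!
= 3628800 - 1814400 + 403200 - 50400 + 3600 - 120
= 2170680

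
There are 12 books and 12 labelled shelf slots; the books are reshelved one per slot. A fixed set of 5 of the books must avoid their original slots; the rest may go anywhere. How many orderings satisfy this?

312273360

Let A_j be the event that the j-th constrained one is fixed. By inclusion-exclusion over the 5 events:
Σ_{j=0}^{5} (-1)^j C(5,j)(12-j)!
= C(5,0)·12! - C(5,1)·11! + C(5,2)·10! - C(5,3)·9! + C(5,4)·8! - C(5,5)·7!
= 479001600 - 199584000 + 36288000 - 3628800 + 201600 - 5040
= 312273360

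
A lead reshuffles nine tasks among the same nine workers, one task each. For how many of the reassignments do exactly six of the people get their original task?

168

Choose which 6 of the 9 are fixed: C(9,6) = 84.
The remaining 3 must be deranged: !3 = 2.
Total: 84 × 2 = 168.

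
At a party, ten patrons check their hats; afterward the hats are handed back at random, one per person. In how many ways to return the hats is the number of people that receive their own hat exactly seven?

Pick the 7 fixed positions: C(10,7) = 120 ways.
The remaining 3 must be deranged: !3 = 2.
Total: 120 × 2 = 240.

240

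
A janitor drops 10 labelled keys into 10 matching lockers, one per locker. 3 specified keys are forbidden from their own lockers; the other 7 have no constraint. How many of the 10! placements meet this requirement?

Inclusion-exclusion on the 3 forbidden self-matches:
Σ_{j=0}^{3} (-1)^j C(3,j)(10-j)!
= C(3,0)·10! - C(3,1)·9! + C(3,2)·8! - C(3,3)·7!
= 3628800 - 1088640 + 120960 - 5040
= 2656080

2656080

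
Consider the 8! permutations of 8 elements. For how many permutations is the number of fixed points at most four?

40179

# with exactly i fixed is C(8,i)·!(8-i); sum over i=0..4:
  i=0: C(8,0)·!8 = 1·14833 = 14833
  i=1: C(8,1)·!7 = 8·1854 = 14832
  i=2: C(8,2)·!6 = 28·265 = 7420
  i=3: C(8,3)·!5 = 56·44 = 2464
  i=4: C(8,4)·!4 = 70·9 = 630
Total = 40179.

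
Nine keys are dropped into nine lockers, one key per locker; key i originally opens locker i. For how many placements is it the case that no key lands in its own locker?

133496

!9 = 9! · Σ_{k=0}^{9} (-1)^k/k!
= 9! - 9!/1! + 9!/2! - 9!/3! + 9!/4! - 9!/5! + 9!/6! - 9!/7! + 9!/8! - 9!/9!
= 362880 - 362880 + 181440 - 60480 + 15120 - 3024 + 504 - 72 + 9 - 1
= 133496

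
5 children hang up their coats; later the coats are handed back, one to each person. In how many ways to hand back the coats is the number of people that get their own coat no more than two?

109

# with exactly i fixed is C(5,i)·!(5-i); sum over i=0..2:
  i=0: C(5,0)·!5 = 1·44 = 44
  i=1: C(5,1)·!4 = 5·9 = 45
  i=2: C(5,2)·!3 = 10·2 = 20
Total = 109.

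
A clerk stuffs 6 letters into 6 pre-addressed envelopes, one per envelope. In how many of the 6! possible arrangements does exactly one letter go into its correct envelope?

264

Choose which one of the 6 is fixed: C(6,1) = 6.
The remaining 5 must be deranged: !5 = 44.
Total: 6 × 44 = 264.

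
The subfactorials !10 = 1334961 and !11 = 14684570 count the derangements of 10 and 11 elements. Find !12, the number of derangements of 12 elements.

176214841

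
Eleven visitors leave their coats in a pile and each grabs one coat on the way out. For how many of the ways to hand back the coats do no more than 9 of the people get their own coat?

39916799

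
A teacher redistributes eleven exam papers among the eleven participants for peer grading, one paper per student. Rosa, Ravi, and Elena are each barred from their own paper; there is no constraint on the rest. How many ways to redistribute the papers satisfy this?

Inclusion-exclusion on the 3 forbidden self-matches:
Σ_{j=0}^{3} (-1)^j C(3,j)(11-j)!
= C(3,0)·11! - C(3,1)·10! + C(3,2)·9! - C(3,3)·8!
= 39916800 - 10886400 + 1088640 - 40320
= 30078720

30078720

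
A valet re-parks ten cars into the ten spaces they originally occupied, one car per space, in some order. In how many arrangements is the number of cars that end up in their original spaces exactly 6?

Choose which 6 of the 10 are fixed: C(10,6) = 210.
The other 4 form a derangement: !4 = 9.
Total: 210 × 9 = 1890.

1890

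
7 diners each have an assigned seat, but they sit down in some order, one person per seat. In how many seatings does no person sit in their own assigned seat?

1854

!7 = 7! · Σ_{k=0}^{7} (-1)^k/k!
= 7! - 7!/1! + 7!/2! - 7!/3! + 7!/4! - 7!/5! + 7!/6! - 7!/7!
= 5040 - 5040 + 2520 - 840 + 210 - 42 + 7 - 1
= 1854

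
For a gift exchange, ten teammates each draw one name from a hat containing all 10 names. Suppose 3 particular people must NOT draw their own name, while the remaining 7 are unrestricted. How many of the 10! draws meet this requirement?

2656080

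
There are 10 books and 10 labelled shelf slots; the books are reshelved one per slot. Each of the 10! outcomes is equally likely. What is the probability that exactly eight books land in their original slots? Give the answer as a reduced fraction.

Favorable outcomes: C(10,8)·!2 = 45·1 = 45.
Total outcomes: 10! = 3628800.
Probability = 45/3628800 = 1/80640.

1/80640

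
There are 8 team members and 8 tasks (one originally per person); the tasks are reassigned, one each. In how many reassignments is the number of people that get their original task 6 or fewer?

40319

# with exactly i fixed is C(8,i)·!(8-i); sum over i=0..6:
  i=0: C(8,0)·!8 = 1·14833 = 14833
  i=1: C(8,1)·!7 = 8·1854 = 14832
  i=2: C(8,2)·!6 = 28·265 = 7420
  i=3: C(8,3)·!5 = 56·44 = 2464
  i=4: C(8,4)·!4 = 70·9 = 630
  i=5: C(8,5)·!3 = 56·2 = 112
  i=6: C(8,6)·!2 = 28·1 = 28
Total = 40319.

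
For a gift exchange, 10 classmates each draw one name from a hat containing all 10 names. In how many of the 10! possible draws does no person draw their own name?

1334961

By inclusion-exclusion, !10 = Σ (-1)^k · 10!/k! for k=0..10
= 10! - 10!/1! + 10!/2! - 10!/3! + 10!/4! - 10!/5! + 10!/6! - 10!/7! + 10!/8! - 10!/9! + 10!/10!
= 3628800 - 3628800 + 1814400 - 604800 + 151200 - 30240 + 5040 - 720 + 90 - 10 + 1
= 1334961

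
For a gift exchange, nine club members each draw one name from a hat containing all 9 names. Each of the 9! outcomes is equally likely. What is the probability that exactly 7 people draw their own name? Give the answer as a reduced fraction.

Favorable outcomes: C(9,7)·!2 = 36·1 = 36.
Total outcomes: 9! = 362880.
Probability = 36/362880 = 1/10080.

1/10080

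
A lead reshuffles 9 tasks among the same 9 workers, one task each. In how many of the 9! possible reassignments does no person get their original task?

133496

Recurrence: !9 = 9·!8 + (-1)^9.
!9 = 9·14833 - 1 = 133496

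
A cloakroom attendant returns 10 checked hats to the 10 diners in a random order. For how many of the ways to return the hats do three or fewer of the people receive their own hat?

3559886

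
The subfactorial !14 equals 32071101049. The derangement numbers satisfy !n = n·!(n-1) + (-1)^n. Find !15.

481066515734

!15 = 15·32071101049 - 1 = 481066515734.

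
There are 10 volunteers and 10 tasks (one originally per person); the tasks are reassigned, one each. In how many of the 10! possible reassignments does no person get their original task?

The subfactorial !10 = [10!/e] (nearest integer).
10! = 3628800, and 3628800/e ≈ 1334960.92, so !10 = 1334961.

1334961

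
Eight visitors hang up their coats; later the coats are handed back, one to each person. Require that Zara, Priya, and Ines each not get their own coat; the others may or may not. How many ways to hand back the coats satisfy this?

27240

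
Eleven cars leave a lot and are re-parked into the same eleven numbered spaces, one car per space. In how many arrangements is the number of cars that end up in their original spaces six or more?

Sum C(11,i)·!(11-i) for i = 6..11:
  i=6: C(11,6)·!5 = 462·44 = 20328
  i=7: C(11,7)·!4 = 330·9 = 2970
  i=8: C(11,8)·!3 = 165·2 = 330
  i=9: C(11,9)·!2 = 55·1 = 55
  i=10: C(11,10)·!1 = 11·0 = 0
  i=11: C(11,11)·!0 = 1·1 = 1
Total = 23684.

23684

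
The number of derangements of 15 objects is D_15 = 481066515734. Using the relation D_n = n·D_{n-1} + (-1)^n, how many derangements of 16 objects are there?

7697064251745

D_16 = 16·481066515734 + 1 = 7697064251745.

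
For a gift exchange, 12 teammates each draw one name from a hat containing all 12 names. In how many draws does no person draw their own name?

!12 = 12! · Σ_{k=0}^{12} (-1)^k/k!
= 12! - 12!/1! + 12!/2! - 12!/3! + 12!/4! - 12!/5! + 12!/6! - 12!/7! + 12!/8! - 12!/9! + 12!/10! - 12!/11! + 12!/12!
= 479001600 - 479001600 + 239500800 - 79833600 + 19958400 - 3991680 + 665280 - 95040 + 11880 - 1320 + 132 - 12 + 1
= 176214841

176214841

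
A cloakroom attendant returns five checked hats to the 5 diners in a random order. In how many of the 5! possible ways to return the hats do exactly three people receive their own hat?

Pick the 3 fixed positions: C(5,3) = 10 ways.
The remaining 2 must be deranged: !2 = 1.
Total: 10 × 1 = 10.

10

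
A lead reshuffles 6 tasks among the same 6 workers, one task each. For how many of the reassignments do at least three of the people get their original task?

56

Sum C(6,i)·!(6-i) for i = 3..6:
  i=3: C(6,3)·!3 = 20·2 = 40
  i=4: C(6,4)·!2 = 15·1 = 15
  i=5: C(6,5)·!1 = 6·0 = 0
  i=6: C(6,6)·!0 = 1·1 = 1
Total = 56.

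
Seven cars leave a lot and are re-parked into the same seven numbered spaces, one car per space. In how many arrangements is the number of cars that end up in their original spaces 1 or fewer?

3709

# with exactly i fixed is C(7,i)·!(7-i); sum over i=0..1:
  i=0: C(7,0)·!7 = 1·1854 = 1854
  i=1: C(7,1)·!6 = 7·265 = 1855
Total = 3709.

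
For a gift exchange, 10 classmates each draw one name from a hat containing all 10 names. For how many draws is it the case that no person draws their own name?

The subfactorial !10 = [10!/e] (nearest integer).
10! = 3628800, and 3628800/e ≈ 1334960.92, so !10 = 1334961.

1334961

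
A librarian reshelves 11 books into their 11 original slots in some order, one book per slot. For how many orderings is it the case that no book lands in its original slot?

14684570

The number of derangements of 11 is !11 = Σ_{k=0}^{11} (-1)^k·11!/k!
= 11! - 11!/1! + 11!/2! - 11!/3! + 11!/4! - 11!/5! + 11!/6! - 11!/7! + 11!/8! - 11!/9! + 11!/10! - 11!/11!
= 39916800 - 39916800 + 19958400 - 6652800 + 1663200 - 332640 + 55440 - 7920 + 990 - 110 + 11 - 1
= 14684570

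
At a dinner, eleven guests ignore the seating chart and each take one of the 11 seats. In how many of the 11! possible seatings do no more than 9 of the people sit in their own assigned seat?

39916799

Sum C(11,i)·!(11-i) for i = 0..9:
  i=0: C(11,0)·!11 = 1·14684570 = 14684570
  i=1: C(11,1)·!10 = 11·1334961 = 14684571
  i=2: C(11,2)·!9 = 55·133496 = 7342280
  i=3: C(11,3)·!8 = 165·14833 = 2447445
  i=4: C(11,4)·!7 = 330·1854 = 611820
  i=5: C(11,5)·!6 = 462·265 = 122430
  i=6: C(11,6)·!5 = 462·44 = 20328
  i=7: C(11,7)·!4 = 330·9 = 2970
  i=8: C(11,8)·!3 = 165·2 = 330
  i=9: C(11,9)·!2 = 55·1 = 55
Total = 39916799.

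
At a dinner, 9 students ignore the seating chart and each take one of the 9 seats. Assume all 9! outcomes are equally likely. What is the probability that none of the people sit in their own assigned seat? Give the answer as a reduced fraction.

16687/45360

Favorable outcomes: !9 = 133496.
Total outcomes: 9! = 362880.
Probability = 133496/362880 = 16687/45360.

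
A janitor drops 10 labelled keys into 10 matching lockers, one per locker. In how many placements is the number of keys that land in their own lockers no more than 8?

3628799

# with exactly i fixed is C(10,i)·!(10-i); sum over i=0..8:
  i=0: C(10,0)·!10 = 1·1334961 = 1334961
  i=1: C(10,1)·!9 = 10·133496 = 1334960
  i=2: C(10,2)·!8 = 45·14833 = 667485
  i=3: C(10,3)·!7 = 120·1854 = 222480
  i=4: C(10,4)·!6 = 210·265 = 55650
  i=5: C(10,5)·!5 = 252·44 = 11088
  i=6: C(10,6)·!4 = 210·9 = 1890
  i=7: C(10,7)·!3 = 120·2 = 240
  i=8: C(10,8)·!2 = 45·1 = 45
Total = 3628799.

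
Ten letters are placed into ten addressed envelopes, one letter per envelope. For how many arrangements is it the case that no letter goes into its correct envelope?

1334961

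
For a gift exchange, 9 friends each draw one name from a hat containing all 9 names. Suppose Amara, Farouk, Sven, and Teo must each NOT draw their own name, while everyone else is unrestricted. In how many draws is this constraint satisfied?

Let A_j be the event that the j-th constrained one is fixed. By inclusion-exclusion over the 4 events:
Σ_{j=0}^{4} (-1)^j C(4,j)(9-j)!
= C(4,0)·9! - C(4,1)·8! + C(4,2)·7! - C(4,3)·6! + C(4,4)·5!
= 362880 - 161280 + 30240 - 2880 + 120
= 229080

229080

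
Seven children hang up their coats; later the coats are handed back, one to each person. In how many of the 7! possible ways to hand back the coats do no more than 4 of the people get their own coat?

5018

# with exactly i fixed is C(7,i)·!(7-i); sum over i=0..4:
  i=0: C(7,0)·!7 = 1·1854 = 1854
  i=1: C(7,1)·!6 = 7·265 = 1855
  i=2: C(7,2)·!5 = 21·44 = 924
  i=3: C(7,3)·!4 = 35·9 = 315
  i=4: C(7,4)·!3 = 35·2 = 70
Total = 5018.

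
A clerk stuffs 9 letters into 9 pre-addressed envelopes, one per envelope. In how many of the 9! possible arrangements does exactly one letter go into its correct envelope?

133497

Choose which one of the 9 is fixed: C(9,1) = 9.
The remaining 8 must be deranged: !8 = 14833.
Total: 9 × 14833 = 133497.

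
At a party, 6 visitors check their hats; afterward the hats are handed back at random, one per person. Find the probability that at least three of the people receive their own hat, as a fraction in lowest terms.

Favorable outcomes: Σ_{i≥3} C(6,i)·!(6-i) = 20·2 + 15·1 + 6·0 + 1·1 = 56.
Total outcomes: 6! = 720.
Probability = 56/720 = 7/90.

7/90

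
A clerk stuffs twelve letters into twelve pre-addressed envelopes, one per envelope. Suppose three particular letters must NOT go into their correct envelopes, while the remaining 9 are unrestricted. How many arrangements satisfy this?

369774720

Inclusion-exclusion on the 3 forbidden self-matches:
Σ_{j=0}^{3} (-1)^j C(3,j)(12-j)!
= C(3,0)·12! - C(3,1)·11! + C(3,2)·10! - C(3,3)·9!
= 479001600 - 119750400 + 10886400 - 362880
= 369774720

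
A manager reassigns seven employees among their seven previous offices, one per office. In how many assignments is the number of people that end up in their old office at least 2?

# with exactly i fixed is C(7,i)·!(7-i); sum over i=2..7:
  i=2: C(7,2)·!5 = 21·44 = 924
  i=3: C(7,3)·!4 = 35·9 = 315
  i=4: C(7,4)·!3 = 35·2 = 70
  i=5: C(7,5)·!2 = 21·1 = 21
  i=6: C(7,6)·!1 = 7·0 = 0
  i=7: C(7,7)·!0 = 1·1 = 1
Total = 1331.

1331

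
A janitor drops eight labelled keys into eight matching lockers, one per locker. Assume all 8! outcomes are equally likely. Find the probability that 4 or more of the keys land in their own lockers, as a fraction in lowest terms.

257/13440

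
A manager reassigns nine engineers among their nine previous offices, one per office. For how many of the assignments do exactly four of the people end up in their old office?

Choose which 4 of the 9 are fixed: C(9,4) = 126.
The remaining 5 must be deranged: !5 = 44.
Total: 126 × 44 = 5544.

5544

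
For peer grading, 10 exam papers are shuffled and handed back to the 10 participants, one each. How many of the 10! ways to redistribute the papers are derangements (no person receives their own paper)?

1334961

Use !n = (n-1)(!(n-1) + !(n-2)).
!10 = 9·(133496 + 14833) = 9·148329 = 1334961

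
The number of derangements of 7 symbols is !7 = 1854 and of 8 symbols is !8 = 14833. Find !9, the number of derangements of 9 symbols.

133496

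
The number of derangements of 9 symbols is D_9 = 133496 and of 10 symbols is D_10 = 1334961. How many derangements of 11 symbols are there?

D_11 = (11-1)·(D_10 + D_9) = 10·(1334961 + 133496) = 10·1468457 = 14684570.

14684570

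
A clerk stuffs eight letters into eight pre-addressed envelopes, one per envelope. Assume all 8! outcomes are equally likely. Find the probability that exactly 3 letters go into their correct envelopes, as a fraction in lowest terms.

Favorable outcomes: C(8,3)·!5 = 56·44 = 2464.
Total outcomes: 8! = 40320.
Probability = 2464/40320 = 11/180.

11/180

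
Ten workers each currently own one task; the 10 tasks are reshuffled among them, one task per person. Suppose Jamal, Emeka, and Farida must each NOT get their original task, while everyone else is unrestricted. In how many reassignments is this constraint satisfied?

Let A_j be the event that the j-th constrained one is fixed. By inclusion-exclusion over the 3 events:
Σ_{j=0}^{3} (-1)^j C(3,j)(10-j)!
= C(3,0)·10! - C(3,1)·9! + C(3,2)·8! - C(3,3)·7!
= 3628800 - 1088640 + 120960 - 5040
= 2656080

2656080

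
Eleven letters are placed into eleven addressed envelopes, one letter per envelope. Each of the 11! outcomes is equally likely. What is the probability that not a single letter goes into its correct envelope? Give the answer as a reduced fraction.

1468457/3991680

Favorable outcomes: !11 = 14684570.
Total outcomes: 11! = 39916800.
Probability = 14684570/39916800 = 1468457/3991680.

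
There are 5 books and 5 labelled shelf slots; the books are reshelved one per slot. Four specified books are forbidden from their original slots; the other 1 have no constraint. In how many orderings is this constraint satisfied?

Inclusion-exclusion on the 4 forbidden self-matches:
Σ_{j=0}^{4} (-1)^j C(4,j)(5-j)!
= C(4,0)·5! - C(4,1)·4! + C(4,2)·3! - C(4,3)·2! + C(4,4)·1!
= 120 - 96 + 36 - 8 + 1
= 53

53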